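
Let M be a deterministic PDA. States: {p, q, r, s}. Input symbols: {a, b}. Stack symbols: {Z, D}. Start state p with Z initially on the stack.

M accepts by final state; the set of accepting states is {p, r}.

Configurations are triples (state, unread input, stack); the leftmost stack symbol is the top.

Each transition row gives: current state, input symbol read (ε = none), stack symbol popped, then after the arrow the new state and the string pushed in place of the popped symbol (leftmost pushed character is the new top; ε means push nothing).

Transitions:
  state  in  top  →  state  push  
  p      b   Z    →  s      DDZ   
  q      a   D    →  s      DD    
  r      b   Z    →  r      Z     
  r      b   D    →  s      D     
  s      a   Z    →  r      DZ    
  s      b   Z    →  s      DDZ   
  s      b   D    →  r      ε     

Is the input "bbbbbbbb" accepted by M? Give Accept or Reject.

(p, bbbbbbbb, Z) ⊢ (s, bbbbbbb, DDZ) ⊢ (r, bbbbbb, DZ) ⊢ (s, bbbbb, DZ) ⊢ (r, bbbb, Z) ⊢ (r, bbb, Z) ⊢ (r, bb, Z) ⊢ (r, b, Z) ⊢ (r, ε, Z)
All input consumed; state r ∈ F.

Accept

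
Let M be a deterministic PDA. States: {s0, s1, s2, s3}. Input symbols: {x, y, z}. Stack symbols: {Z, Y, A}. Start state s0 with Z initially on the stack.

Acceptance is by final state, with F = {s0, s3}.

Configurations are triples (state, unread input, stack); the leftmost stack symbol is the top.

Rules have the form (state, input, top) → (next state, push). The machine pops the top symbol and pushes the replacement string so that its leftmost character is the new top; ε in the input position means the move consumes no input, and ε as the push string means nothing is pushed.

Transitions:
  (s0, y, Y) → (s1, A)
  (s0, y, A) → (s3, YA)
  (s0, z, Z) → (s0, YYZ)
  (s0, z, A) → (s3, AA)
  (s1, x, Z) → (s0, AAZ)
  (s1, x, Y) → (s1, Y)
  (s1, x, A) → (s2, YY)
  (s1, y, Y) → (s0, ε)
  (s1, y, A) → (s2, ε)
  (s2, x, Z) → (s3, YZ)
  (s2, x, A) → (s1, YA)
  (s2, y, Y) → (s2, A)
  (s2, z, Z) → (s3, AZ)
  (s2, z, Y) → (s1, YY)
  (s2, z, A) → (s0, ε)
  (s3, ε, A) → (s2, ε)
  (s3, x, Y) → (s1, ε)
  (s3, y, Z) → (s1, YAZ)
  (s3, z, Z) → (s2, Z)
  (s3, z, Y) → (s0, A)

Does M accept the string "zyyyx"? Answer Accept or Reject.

Reject

(s0, zyyyx, Z)
  read z, top Z: go to s0, push YYZ → (s0, yyyx, YYZ)
  read y, top Y: go to s1, push A → (s1, yyx, AYZ)
  read y, top A: go to s2, push ε → (s2, yx, YZ)
  read y, top Y: go to s2, push A → (s2, x, AZ)
  read x, top A: go to s1, push YA → (s1, ε, YAZ)
All input consumed; state s1 ∉ F and no further ε-move applies.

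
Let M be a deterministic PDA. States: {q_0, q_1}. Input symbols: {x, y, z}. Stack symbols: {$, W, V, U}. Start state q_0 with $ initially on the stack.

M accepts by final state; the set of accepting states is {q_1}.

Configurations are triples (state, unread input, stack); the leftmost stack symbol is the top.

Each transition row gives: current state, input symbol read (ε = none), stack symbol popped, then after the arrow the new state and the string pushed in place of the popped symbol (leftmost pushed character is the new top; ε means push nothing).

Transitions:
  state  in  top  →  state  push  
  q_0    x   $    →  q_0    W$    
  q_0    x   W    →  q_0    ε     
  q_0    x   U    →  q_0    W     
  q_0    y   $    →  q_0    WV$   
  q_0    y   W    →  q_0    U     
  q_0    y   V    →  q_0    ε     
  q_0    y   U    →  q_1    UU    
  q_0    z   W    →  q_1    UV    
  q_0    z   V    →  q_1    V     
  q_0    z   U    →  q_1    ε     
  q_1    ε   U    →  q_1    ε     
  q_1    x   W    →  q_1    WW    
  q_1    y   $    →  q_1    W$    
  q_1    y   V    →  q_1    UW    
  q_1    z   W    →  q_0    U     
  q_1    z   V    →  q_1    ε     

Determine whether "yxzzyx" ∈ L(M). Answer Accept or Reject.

Accept

(q_0, yxzzyx, $)
  read y, top $: go to q_0, push WV$ → (q_0, xzzyx, WV$)
  read x, top W: go to q_0, push ε → (q_0, zzyx, V$)
  read z, top V: go to q_1, push V → (q_1, zyx, V$)
  read z, top V: go to q_1, push ε → (q_1, yx, $)
  read y, top $: go to q_1, push W$ → (q_1, x, W$)
  read x, top W: go to q_1, push WW → (q_1, ε, WW$)
All input consumed; state q_1 ∈ F.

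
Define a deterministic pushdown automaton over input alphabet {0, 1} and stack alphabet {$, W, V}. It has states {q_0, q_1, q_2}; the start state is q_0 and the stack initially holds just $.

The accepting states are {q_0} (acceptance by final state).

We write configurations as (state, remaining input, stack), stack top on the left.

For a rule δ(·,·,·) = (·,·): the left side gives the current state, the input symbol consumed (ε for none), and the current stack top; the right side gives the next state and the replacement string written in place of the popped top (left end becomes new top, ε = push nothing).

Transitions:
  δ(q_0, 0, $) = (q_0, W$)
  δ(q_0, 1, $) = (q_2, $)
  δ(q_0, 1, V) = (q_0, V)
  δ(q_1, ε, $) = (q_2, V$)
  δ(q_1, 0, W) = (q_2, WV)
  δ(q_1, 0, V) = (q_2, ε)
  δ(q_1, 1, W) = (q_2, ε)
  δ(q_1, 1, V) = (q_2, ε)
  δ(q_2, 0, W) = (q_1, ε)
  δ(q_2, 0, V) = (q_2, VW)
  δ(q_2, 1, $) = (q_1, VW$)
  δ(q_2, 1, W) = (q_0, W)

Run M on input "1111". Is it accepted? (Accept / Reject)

Accept

(q_0, 1111, $)
  read 1, top $: go to q_2, push $ → (q_2, 111, $)
  read 1, top $: go to q_1, push VW$ → (q_1, 11, VW$)
  read 1, top V: go to q_2, push ε → (q_2, 1, W$)
  read 1, top W: go to q_0, push W → (q_0, ε, W$)
All input consumed; state q_0 ∈ F.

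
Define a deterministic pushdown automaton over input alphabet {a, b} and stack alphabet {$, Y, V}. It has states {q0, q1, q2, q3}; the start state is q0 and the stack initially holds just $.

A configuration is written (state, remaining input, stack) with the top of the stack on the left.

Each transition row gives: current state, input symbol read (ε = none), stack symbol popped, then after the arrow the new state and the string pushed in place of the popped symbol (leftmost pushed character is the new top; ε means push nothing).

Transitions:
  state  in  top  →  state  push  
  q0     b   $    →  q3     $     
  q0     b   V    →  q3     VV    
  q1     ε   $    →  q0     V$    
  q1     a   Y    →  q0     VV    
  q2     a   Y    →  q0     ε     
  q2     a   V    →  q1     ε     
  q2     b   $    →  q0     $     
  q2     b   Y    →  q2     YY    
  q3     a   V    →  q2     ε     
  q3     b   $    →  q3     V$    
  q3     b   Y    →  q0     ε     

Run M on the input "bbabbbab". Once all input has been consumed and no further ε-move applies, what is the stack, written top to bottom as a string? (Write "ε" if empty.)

$

(q0, bbabbbab, $) ⊢ (q3, babbbab, $) ⊢ (q3, abbbab, V$) ⊢ (q2, bbbab, $) ⊢ (q0, bbab, $) ⊢ (q3, bab, $) ⊢ (q3, ab, V$) ⊢ (q2, b, $) ⊢ (q0, ε, $)
All input consumed in state q0 with stack $.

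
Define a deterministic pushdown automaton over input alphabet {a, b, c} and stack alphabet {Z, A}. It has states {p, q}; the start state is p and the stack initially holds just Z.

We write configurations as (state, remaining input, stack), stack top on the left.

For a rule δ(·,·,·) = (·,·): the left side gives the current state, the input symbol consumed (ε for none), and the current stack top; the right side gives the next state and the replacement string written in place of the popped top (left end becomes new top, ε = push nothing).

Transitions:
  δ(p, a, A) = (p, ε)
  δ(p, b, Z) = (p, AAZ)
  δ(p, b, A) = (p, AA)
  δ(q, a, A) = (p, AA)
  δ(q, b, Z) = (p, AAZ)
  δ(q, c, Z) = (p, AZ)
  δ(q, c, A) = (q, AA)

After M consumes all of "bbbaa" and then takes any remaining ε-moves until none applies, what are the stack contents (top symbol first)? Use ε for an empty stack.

(p, bbbaa, Z)
  read b, top Z: go to p, push AAZ → (p, bbaa, AAZ)
  read b, top A: go to p, push AA → (p, baa, AAAZ)
  read b, top A: go to p, push AA → (p, aa, AAAAZ)
  read a, top A: go to p, push ε → (p, a, AAAZ)
  read a, top A: go to p, push ε → (p, ε, AAZ)
All input consumed in state p with stack AAZ.

AAZ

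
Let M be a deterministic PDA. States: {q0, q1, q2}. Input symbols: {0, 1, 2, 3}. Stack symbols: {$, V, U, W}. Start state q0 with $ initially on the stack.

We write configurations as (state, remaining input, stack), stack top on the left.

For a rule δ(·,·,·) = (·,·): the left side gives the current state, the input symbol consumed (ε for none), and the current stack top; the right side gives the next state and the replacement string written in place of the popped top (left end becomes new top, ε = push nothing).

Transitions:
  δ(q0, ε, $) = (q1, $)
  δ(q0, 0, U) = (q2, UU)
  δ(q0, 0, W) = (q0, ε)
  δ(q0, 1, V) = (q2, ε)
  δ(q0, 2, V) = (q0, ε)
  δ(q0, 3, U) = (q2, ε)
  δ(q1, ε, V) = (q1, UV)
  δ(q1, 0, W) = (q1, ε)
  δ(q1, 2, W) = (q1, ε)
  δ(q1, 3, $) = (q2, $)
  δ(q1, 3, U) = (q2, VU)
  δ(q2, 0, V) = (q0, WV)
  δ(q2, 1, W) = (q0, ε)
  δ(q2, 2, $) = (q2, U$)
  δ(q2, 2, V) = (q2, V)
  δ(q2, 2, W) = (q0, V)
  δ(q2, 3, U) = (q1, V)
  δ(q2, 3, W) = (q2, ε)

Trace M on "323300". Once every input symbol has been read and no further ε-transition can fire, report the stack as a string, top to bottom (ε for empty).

(q0, 323300, $)
  ε-move, top $: go to q1, push $ → (q1, 323300, $)
  read 3, top $: go to q2, push $ → (q2, 23300, $)
  read 2, top $: go to q2, push U$ → (q2, 3300, U$)
  read 3, top U: go to q1, push V → (q1, 300, V$)
  ε-move, top V: go to q1, push UV → (q1, 300, UV$)
  read 3, top U: go to q2, push VU → (q2, 00, VUV$)
  read 0, top V: go to q0, push WV → (q0, 0, WVUV$)
  read 0, top W: go to q0, push ε → (q0, ε, VUV$)
All input consumed in state q0 with stack VUV$.

VUV$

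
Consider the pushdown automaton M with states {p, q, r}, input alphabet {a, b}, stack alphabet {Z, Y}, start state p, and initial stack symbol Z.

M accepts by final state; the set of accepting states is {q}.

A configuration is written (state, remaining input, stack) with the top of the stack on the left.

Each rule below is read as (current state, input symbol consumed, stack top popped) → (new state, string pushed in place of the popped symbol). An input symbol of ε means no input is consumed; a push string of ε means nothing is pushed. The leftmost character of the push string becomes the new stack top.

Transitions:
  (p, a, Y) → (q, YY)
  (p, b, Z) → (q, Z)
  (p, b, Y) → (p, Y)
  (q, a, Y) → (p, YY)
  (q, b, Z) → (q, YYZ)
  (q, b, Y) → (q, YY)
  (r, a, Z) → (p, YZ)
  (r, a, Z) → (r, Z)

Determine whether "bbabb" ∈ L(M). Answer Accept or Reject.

No computation consumes all input and reaches a final state.

Reject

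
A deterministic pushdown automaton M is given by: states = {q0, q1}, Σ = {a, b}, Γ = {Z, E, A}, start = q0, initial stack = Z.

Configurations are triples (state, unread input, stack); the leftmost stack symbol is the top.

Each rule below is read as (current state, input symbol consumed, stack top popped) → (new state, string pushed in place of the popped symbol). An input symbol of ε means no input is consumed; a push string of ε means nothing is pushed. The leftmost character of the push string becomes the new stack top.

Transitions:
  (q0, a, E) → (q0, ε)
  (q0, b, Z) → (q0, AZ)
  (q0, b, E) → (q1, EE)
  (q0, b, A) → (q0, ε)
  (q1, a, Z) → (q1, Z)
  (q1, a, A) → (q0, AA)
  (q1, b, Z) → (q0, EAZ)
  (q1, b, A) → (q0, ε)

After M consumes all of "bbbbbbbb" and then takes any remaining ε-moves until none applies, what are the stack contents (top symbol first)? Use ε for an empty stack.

(q0, bbbbbbbb, Z)
  read b, top Z: go to q0, push AZ → (q0, bbbbbbb, AZ)
  read b, top A: go to q0, push ε → (q0, bbbbbb, Z)
  read b, top Z: go to q0, push AZ → (q0, bbbbb, AZ)
  read b, top A: go to q0, push ε → (q0, bbbb, Z)
  read b, top Z: go to q0, push AZ → (q0, bbb, AZ)
  read b, top A: go to q0, push ε → (q0, bb, Z)
  read b, top Z: go to q0, push AZ → (q0, b, AZ)
  read b, top A: go to q0, push ε → (q0, ε, Z)
All input consumed in state q0 with stack Z.

Z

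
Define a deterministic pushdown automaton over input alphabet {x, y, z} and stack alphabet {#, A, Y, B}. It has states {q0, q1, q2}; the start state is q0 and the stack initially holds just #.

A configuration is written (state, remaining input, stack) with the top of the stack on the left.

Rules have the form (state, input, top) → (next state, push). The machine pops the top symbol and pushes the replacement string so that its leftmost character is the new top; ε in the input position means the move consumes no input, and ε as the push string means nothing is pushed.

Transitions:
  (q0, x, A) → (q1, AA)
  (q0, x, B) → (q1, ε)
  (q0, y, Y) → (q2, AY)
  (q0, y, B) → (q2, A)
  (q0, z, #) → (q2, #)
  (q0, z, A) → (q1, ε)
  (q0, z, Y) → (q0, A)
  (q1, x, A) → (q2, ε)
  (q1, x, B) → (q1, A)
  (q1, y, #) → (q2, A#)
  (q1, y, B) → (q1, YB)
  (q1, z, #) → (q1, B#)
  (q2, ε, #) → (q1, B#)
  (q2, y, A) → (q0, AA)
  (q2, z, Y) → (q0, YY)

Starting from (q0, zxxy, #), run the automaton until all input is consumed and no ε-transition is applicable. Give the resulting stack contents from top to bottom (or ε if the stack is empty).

(q0, zxxy, #) ⊢ (q2, xxy, #) ⊢ (q1, xxy, B#) ⊢ (q1, xy, A#) ⊢ (q2, y, #) ⊢ (q1, y, B#) ⊢ (q1, ε, YB#)
All input consumed in state q1 with stack YB#.

YB#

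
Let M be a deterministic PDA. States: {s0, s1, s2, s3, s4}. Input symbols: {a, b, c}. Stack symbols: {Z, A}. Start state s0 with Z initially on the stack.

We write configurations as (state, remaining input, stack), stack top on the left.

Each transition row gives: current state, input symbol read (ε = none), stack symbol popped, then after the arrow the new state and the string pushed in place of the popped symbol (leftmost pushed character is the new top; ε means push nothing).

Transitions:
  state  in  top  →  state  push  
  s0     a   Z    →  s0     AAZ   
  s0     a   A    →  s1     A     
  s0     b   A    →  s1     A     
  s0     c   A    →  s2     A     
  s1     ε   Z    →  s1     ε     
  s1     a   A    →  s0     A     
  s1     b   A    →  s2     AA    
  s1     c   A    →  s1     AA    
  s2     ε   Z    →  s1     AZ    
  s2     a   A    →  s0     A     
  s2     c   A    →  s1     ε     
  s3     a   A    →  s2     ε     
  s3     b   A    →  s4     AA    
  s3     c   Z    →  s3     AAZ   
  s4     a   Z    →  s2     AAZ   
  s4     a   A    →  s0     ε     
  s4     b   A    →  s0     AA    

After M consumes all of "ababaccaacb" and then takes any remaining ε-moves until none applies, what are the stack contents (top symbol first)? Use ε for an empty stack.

AAAZ

(s0, ababaccaacb, Z) ⊢ (s0, babaccaacb, AAZ) ⊢ (s1, abaccaacb, AAZ) ⊢ (s0, baccaacb, AAZ) ⊢ (s1, accaacb, AAZ) ⊢ (s0, ccaacb, AAZ) ⊢ (s2, caacb, AAZ) ⊢ (s1, aacb, AZ) ⊢ (s0, acb, AZ) ⊢ (s1, cb, AZ) ⊢ (s1, b, AAZ) ⊢ (s2, ε, AAAZ)
All input consumed in state s2 with stack AAAZ.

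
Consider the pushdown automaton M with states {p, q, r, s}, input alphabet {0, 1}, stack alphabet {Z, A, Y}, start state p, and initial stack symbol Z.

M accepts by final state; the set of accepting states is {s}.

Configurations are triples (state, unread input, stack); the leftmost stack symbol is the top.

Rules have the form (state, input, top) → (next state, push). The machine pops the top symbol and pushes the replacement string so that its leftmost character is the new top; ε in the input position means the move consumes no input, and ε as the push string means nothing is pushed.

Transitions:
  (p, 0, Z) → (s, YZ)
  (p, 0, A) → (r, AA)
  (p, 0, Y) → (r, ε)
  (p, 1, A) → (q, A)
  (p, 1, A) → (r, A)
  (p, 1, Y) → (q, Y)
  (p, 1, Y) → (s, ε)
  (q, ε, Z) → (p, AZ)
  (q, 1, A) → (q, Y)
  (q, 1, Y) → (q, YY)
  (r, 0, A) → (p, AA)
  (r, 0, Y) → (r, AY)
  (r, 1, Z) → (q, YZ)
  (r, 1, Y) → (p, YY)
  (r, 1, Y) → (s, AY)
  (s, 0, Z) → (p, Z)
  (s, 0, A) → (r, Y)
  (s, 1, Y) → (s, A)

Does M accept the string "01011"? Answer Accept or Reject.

Accept

One accepting computation: (p, 01011, Z) ⊢ (s, 1011, YZ) ⊢ (s, 011, AZ) ⊢ (r, 11, YZ) ⊢ (p, 1, YYZ) ⊢ (s, ε, YZ)
All input consumed and state s ∈ F.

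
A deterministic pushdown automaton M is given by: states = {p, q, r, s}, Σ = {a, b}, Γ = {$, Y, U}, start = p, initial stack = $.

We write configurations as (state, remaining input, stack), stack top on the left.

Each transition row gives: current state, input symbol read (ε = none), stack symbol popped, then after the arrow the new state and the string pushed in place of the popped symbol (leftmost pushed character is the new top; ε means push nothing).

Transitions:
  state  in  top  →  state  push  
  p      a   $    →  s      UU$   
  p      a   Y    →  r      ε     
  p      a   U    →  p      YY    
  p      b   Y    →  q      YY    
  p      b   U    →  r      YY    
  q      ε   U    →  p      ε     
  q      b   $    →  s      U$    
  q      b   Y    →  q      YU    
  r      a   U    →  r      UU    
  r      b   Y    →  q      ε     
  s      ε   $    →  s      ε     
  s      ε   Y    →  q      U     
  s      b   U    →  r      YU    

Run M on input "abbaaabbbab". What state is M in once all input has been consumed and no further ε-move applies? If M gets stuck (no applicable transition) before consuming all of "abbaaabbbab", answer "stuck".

stuck

(p, abbaaabbbab, $)
  read a, top $: go to s, push UU$ → (s, bbaaabbbab, UU$)
  read b, top U: go to r, push YU → (r, baaabbbab, YUU$)
  read b, top Y: go to q, push ε → (q, aaabbbab, UU$)
  ε-move, top U: go to p, push ε → (p, aaabbbab, U$)
  read a, top U: go to p, push YY → (p, aabbbab, YY$)
  read a, top Y: go to r, push ε → (r, abbbab, Y$)
No transition for (r, a, top Y); M blocks with input abbbab remaining.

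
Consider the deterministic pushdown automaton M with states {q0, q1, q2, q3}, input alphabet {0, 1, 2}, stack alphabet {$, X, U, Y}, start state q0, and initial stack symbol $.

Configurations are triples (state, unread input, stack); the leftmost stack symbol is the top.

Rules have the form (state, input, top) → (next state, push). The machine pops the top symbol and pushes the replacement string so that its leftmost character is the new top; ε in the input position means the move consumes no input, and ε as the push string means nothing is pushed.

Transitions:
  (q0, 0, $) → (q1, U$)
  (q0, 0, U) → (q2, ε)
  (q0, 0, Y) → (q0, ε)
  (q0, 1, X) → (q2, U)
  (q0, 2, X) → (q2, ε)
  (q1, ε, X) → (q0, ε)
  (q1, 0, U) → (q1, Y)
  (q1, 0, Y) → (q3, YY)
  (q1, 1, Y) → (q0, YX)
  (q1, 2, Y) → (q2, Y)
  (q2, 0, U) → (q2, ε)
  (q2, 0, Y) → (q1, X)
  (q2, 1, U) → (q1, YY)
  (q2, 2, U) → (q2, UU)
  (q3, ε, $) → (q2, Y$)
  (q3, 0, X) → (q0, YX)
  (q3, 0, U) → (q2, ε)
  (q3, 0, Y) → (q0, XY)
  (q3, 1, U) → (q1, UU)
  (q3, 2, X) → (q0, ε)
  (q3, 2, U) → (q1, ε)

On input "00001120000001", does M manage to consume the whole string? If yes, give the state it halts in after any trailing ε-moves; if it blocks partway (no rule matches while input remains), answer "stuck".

q0

(q0, 00001120000001, $) ⊢ (q1, 0001120000001, U$) ⊢ (q1, 001120000001, Y$) ⊢ (q3, 01120000001, YY$) ⊢ (q0, 1120000001, XYY$) ⊢ (q2, 120000001, UYY$) ⊢ (q1, 20000001, YYYY$) ⊢ (q2, 0000001, YYYY$) ⊢ (q1, 000001, XYYY$) ⊢ (q0, 000001, YYY$) ⊢ (q0, 00001, YY$) ⊢ (q0, 0001, Y$) ⊢ (q0, 001, $) ⊢ (q1, 01, U$) ⊢ (q1, 1, Y$) ⊢ (q0, ε, YX$)
All input consumed; M is in state q0.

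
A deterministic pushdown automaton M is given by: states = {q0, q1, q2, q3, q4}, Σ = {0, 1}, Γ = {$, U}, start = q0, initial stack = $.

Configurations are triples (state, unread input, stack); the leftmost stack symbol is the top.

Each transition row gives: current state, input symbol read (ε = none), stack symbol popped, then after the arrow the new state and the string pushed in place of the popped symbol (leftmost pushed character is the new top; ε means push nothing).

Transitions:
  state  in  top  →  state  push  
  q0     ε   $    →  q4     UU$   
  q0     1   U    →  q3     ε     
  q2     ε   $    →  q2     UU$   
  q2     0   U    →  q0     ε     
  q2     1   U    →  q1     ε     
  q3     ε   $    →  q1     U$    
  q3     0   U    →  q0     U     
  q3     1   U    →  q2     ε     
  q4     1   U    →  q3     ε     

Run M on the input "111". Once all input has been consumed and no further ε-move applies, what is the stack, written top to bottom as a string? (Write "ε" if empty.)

U$

(q0, 111, $) ⊢ (q4, 111, UU$) ⊢ (q3, 11, U$) ⊢ (q2, 1, $) ⊢ (q2, 1, UU$) ⊢ (q1, ε, U$)
All input consumed in state q1 with stack U$.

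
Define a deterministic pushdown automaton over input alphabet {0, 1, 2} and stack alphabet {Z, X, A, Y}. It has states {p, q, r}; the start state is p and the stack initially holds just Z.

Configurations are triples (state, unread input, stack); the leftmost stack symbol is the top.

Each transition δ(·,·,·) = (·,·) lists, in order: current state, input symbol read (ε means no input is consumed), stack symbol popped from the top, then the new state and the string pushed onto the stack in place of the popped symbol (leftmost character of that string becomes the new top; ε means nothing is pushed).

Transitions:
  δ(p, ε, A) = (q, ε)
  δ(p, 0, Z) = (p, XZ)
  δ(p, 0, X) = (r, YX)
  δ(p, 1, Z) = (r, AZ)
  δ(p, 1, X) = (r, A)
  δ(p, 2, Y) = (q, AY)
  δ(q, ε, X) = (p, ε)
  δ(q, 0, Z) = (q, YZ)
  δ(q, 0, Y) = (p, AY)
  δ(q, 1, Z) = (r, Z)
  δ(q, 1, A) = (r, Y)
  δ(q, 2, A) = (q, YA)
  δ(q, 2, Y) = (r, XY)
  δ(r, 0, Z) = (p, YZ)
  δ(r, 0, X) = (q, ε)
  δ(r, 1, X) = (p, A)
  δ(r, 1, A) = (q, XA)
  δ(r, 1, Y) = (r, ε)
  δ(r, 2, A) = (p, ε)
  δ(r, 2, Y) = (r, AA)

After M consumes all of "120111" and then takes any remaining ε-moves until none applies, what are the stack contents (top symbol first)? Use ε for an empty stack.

Z

(p, 120111, Z)
  read 1, top Z: go to r, push AZ → (r, 20111, AZ)
  read 2, top A: go to p, push ε → (p, 0111, Z)
  read 0, top Z: go to p, push XZ → (p, 111, XZ)
  read 1, top X: go to r, push A → (r, 11, AZ)
  read 1, top A: go to q, push XA → (q, 1, XAZ)
  ε-move, top X: go to p, push ε → (p, 1, AZ)
  ε-move, top A: go to q, push ε → (q, 1, Z)
  read 1, top Z: go to r, push Z → (r, ε, Z)
All input consumed in state r with stack Z.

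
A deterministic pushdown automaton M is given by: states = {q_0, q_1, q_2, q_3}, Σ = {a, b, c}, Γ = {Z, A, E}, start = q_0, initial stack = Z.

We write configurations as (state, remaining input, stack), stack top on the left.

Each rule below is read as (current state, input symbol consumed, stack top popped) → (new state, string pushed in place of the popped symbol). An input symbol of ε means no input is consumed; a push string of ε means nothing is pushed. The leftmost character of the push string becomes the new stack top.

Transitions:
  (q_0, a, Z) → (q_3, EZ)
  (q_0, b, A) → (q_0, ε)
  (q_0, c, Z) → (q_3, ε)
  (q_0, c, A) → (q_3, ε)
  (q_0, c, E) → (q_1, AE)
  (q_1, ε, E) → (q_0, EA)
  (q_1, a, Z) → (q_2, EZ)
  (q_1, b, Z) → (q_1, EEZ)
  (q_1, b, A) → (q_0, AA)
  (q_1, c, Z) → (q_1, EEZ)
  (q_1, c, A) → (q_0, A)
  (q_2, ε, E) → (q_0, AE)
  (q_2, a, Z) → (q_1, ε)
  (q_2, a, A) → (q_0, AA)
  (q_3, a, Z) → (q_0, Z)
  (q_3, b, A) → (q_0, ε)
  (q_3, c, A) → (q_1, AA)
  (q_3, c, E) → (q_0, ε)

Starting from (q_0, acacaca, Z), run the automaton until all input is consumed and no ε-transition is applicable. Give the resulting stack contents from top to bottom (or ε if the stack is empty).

EZ

(q_0, acacaca, Z) ⊢ (q_3, cacaca, EZ) ⊢ (q_0, acaca, Z) ⊢ (q_3, caca, EZ) ⊢ (q_0, aca, Z) ⊢ (q_3, ca, EZ) ⊢ (q_0, a, Z) ⊢ (q_3, ε, EZ)
All input consumed in state q_3 with stack EZ.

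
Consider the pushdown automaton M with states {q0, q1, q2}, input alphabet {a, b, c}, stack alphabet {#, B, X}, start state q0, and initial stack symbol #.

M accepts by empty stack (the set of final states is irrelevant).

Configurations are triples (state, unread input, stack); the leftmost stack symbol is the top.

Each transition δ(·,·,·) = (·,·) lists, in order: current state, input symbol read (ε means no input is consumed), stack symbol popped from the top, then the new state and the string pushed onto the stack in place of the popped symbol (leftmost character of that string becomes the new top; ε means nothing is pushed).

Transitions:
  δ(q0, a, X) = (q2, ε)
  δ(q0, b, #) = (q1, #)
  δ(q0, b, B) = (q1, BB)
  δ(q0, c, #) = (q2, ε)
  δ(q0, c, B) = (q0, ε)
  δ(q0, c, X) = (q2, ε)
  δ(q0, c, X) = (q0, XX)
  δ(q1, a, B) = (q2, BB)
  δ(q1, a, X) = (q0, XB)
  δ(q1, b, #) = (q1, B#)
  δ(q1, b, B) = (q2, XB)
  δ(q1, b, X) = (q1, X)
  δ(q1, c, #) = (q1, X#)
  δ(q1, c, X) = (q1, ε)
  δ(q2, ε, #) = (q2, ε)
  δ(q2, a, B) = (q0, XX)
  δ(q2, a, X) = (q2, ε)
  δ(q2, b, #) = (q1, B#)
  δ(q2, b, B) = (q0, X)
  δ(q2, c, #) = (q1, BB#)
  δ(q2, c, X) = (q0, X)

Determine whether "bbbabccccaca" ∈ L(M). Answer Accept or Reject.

One accepting computation: (q0, bbbabccccaca, #) ⊢ (q1, bbabccccaca, #) ⊢ (q1, babccccaca, B#) ⊢ (q2, abccccaca, XB#) ⊢ (q2, bccccaca, B#) ⊢ (q0, ccccaca, X#) ⊢ (q0, cccaca, XX#) ⊢ (q2, ccaca, X#) ⊢ (q0, caca, X#) ⊢ (q0, aca, XX#) ⊢ (q2, ca, X#) ⊢ (q0, a, X#) ⊢ (q2, ε, #) ⊢ (q2, ε, ε)
All input consumed and the stack is empty.

Accept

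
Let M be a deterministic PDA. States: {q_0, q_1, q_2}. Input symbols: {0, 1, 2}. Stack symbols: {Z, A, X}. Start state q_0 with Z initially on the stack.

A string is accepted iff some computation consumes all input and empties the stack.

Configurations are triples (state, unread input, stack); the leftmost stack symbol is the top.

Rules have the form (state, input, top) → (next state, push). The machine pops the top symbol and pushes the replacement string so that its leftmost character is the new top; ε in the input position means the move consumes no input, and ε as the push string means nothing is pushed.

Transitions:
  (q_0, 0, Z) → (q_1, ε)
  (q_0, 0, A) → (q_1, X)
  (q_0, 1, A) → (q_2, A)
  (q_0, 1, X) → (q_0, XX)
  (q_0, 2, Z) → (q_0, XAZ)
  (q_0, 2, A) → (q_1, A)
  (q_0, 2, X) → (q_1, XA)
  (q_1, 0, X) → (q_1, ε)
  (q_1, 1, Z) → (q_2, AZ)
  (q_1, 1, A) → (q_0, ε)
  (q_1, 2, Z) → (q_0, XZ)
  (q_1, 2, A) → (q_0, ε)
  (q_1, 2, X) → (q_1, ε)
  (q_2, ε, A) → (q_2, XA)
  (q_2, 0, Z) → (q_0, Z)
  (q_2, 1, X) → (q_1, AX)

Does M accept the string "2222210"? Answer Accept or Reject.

Accept

(q_0, 2222210, Z)
  read 2, top Z: go to q_0, push XAZ → (q_0, 222210, XAZ)
  read 2, top X: go to q_1, push XA → (q_1, 22210, XAAZ)
  read 2, top X: go to q_1, push ε → (q_1, 2210, AAZ)
  read 2, top A: go to q_0, push ε → (q_0, 210, AZ)
  read 2, top A: go to q_1, push A → (q_1, 10, AZ)
  read 1, top A: go to q_0, push ε → (q_0, 0, Z)
  read 0, top Z: go to q_1, push ε → (q_1, ε, ε)
All input consumed and the stack is empty.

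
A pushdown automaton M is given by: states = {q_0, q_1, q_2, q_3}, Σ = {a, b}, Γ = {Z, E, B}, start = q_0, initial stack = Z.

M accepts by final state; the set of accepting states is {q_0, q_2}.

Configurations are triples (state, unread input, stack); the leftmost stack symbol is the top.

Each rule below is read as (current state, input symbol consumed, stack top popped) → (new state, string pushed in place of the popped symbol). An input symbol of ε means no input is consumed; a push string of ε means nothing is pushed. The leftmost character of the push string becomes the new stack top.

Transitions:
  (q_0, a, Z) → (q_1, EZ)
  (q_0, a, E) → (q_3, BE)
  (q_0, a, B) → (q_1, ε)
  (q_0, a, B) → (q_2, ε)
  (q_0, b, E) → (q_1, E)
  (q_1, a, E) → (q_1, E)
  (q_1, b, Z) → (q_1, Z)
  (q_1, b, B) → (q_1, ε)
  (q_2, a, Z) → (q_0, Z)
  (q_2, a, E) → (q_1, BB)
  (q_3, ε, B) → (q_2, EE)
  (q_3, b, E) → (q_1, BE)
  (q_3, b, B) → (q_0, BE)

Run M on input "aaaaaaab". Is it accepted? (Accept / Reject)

No computation consumes all input and reaches a final state.

Reject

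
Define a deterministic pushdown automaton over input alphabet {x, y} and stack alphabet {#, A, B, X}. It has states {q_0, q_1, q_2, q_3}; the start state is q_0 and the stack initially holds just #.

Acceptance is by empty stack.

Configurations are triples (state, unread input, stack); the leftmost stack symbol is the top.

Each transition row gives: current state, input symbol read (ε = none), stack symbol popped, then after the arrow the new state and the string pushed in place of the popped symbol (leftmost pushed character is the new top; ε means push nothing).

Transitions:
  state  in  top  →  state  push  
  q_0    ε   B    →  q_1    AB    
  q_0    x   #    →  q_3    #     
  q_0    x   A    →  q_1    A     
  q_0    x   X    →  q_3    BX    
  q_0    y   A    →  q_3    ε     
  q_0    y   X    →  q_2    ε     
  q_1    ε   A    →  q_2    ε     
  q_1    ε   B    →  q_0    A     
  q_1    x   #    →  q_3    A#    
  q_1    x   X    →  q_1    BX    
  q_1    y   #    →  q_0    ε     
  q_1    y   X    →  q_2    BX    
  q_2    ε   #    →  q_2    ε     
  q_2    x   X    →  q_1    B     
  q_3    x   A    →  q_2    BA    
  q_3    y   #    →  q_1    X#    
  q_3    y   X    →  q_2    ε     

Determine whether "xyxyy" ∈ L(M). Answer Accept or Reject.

(q_0, xyxyy, #) ⊢ (q_3, yxyy, #) ⊢ (q_1, xyy, X#) ⊢ (q_1, yy, BX#) ⊢ (q_0, yy, AX#) ⊢ (q_3, y, X#) ⊢ (q_2, ε, #) ⊢ (q_2, ε, ε)
All input consumed and the stack is empty.

Accept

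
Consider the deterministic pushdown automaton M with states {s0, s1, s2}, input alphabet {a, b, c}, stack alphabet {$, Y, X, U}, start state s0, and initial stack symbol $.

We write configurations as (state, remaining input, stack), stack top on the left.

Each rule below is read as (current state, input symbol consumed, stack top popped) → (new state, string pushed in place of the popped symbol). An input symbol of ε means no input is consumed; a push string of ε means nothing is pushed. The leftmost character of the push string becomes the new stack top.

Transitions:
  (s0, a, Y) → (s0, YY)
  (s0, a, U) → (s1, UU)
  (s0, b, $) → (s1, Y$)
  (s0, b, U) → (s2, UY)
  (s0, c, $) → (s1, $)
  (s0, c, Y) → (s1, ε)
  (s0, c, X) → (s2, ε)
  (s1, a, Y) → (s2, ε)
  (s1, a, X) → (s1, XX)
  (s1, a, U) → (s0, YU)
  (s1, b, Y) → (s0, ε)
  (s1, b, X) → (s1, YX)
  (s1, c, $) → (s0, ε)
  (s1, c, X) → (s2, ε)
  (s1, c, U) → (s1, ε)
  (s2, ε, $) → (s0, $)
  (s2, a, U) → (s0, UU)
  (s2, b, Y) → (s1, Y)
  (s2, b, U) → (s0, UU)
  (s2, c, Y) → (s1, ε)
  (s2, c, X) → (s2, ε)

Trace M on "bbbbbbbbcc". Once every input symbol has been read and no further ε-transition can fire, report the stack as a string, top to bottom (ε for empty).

ε

(s0, bbbbbbbbcc, $) ⊢ (s1, bbbbbbbcc, Y$) ⊢ (s0, bbbbbbcc, $) ⊢ (s1, bbbbbcc, Y$) ⊢ (s0, bbbbcc, $) ⊢ (s1, bbbcc, Y$) ⊢ (s0, bbcc, $) ⊢ (s1, bcc, Y$) ⊢ (s0, cc, $) ⊢ (s1, c, $) ⊢ (s0, ε, ε)
All input consumed in state s0 with stack ε.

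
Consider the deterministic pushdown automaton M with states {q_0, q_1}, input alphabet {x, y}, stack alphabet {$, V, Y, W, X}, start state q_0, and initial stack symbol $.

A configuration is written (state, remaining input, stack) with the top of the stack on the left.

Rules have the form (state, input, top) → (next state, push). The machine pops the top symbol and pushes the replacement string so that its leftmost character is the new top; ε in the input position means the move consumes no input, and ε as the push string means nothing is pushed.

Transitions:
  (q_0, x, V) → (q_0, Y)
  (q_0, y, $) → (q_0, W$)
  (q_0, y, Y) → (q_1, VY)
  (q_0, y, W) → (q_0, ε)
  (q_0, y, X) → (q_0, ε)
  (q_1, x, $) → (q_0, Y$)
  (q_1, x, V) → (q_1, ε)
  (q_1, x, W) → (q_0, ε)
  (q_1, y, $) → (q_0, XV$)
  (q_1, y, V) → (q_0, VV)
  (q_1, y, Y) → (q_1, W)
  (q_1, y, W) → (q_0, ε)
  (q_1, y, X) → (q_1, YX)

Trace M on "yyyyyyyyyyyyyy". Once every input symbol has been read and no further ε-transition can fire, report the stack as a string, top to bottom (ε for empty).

$

(q_0, yyyyyyyyyyyyyy, $) ⊢ (q_0, yyyyyyyyyyyyy, W$) ⊢ (q_0, yyyyyyyyyyyy, $) ⊢ (q_0, yyyyyyyyyyy, W$) ⊢ (q_0, yyyyyyyyyy, $) ⊢ (q_0, yyyyyyyyy, W$) ⊢ (q_0, yyyyyyyy, $) ⊢ (q_0, yyyyyyy, W$) ⊢ (q_0, yyyyyy, $) ⊢ (q_0, yyyyy, W$) ⊢ (q_0, yyyy, $) ⊢ (q_0, yyy, W$) ⊢ (q_0, yy, $) ⊢ (q_0, y, W$) ⊢ (q_0, ε, $)
All input consumed in state q_0 with stack $.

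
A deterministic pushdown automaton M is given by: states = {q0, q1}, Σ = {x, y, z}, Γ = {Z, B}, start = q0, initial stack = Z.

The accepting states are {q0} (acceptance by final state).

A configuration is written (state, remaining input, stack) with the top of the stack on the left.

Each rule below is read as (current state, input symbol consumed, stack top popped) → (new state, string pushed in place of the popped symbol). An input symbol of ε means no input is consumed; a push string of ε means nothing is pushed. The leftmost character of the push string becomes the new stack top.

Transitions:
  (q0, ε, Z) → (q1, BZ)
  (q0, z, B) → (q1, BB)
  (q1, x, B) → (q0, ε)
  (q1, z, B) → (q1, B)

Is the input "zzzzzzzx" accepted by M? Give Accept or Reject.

(q0, zzzzzzzx, Z)
  ε-move, top Z: go to q1, push BZ → (q1, zzzzzzzx, BZ)
  read z, top B: go to q1, push B → (q1, zzzzzzx, BZ)
  read z, top B: go to q1, push B → (q1, zzzzzx, BZ)
  read z, top B: go to q1, push B → (q1, zzzzx, BZ)
  read z, top B: go to q1, push B → (q1, zzzx, BZ)
  read z, top B: go to q1, push B → (q1, zzx, BZ)
  read z, top B: go to q1, push B → (q1, zx, BZ)
  read z, top B: go to q1, push B → (q1, x, BZ)
  read x, top B: go to q0, push ε → (q0, ε, Z)
All input consumed; state q0 ∈ F.

Accept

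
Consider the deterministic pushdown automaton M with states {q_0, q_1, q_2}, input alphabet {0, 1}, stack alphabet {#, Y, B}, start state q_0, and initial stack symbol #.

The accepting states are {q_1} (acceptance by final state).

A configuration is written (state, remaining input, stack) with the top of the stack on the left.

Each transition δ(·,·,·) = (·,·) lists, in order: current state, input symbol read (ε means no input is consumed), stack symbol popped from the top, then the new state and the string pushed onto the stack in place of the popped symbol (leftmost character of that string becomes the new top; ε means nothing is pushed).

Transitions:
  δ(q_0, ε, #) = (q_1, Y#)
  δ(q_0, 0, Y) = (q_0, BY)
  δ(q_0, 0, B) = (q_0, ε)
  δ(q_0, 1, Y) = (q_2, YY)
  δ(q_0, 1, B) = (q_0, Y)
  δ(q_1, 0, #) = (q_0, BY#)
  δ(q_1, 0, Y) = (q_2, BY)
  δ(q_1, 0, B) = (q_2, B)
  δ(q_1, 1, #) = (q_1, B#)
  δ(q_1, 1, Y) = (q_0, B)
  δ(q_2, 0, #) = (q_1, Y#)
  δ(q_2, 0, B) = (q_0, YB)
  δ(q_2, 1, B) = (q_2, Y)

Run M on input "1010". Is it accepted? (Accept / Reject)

Accept

(q_0, 1010, #)
  ε-move, top #: go to q_1, push Y# → (q_1, 1010, Y#)
  read 1, top Y: go to q_0, push B → (q_0, 010, B#)
  read 0, top B: go to q_0, push ε → (q_0, 10, #)
  ε-move, top #: go to q_1, push Y# → (q_1, 10, Y#)
  read 1, top Y: go to q_0, push B → (q_0, 0, B#)
  read 0, top B: go to q_0, push ε → (q_0, ε, #)
  ε-move, top #: go to q_1, push Y# → (q_1, ε, Y#)
All input consumed; state q_1 ∈ F.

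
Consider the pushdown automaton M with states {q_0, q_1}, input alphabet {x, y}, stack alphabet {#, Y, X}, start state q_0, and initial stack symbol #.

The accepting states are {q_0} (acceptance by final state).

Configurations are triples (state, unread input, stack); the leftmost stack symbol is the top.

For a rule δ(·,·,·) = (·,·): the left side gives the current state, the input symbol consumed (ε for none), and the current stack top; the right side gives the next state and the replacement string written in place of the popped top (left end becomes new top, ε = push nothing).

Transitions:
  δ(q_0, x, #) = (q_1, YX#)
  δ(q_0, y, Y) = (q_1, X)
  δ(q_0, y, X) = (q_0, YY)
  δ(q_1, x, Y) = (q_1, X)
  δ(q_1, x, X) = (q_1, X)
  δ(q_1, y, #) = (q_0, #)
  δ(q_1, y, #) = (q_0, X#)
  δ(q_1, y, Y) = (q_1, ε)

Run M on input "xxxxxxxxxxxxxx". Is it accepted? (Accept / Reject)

No computation consumes all input and reaches a final state.

Reject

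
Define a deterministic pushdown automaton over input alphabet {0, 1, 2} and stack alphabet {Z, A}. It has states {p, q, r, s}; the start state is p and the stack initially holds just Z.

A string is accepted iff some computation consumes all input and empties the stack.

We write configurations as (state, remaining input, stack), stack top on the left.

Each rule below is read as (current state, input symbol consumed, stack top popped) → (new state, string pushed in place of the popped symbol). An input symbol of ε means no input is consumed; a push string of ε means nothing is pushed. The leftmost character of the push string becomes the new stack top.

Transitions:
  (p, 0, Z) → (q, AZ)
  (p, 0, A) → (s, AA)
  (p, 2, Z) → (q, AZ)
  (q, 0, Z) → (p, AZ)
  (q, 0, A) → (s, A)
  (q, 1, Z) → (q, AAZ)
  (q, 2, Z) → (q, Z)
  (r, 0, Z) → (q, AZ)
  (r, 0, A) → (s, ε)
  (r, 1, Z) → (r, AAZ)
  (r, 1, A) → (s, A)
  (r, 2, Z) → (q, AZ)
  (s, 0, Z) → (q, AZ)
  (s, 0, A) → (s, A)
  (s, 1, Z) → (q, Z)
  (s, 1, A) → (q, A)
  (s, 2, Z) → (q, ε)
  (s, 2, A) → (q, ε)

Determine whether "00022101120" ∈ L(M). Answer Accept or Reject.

(p, 00022101120, Z)
  read 0, top Z: go to q, push AZ → (q, 0022101120, AZ)
  read 0, top A: go to s, push A → (s, 022101120, AZ)
  read 0, top A: go to s, push A → (s, 22101120, AZ)
  read 2, top A: go to q, push ε → (q, 2101120, Z)
  read 2, top Z: go to q, push Z → (q, 101120, Z)
  read 1, top Z: go to q, push AAZ → (q, 01120, AAZ)
  read 0, top A: go to s, push A → (s, 1120, AAZ)
  read 1, top A: go to q, push A → (q, 120, AAZ)
No transition applies at (q, 120, AAZ); input not fully consumed.

Reject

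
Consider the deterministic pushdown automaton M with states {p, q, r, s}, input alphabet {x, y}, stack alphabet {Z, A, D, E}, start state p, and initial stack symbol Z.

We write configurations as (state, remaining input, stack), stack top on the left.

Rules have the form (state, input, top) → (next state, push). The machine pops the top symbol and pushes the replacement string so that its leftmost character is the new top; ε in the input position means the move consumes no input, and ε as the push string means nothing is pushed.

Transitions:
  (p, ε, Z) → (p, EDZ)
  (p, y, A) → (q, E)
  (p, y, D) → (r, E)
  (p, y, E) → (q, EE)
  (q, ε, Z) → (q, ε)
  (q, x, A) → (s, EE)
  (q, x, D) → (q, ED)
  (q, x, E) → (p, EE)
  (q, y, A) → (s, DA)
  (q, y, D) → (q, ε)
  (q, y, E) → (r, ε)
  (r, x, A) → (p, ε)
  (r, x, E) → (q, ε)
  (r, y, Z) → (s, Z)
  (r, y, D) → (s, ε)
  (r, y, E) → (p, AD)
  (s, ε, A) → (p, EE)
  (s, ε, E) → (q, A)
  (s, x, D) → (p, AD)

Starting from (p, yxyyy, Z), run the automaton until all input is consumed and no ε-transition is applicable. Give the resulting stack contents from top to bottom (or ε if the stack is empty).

ADEEDZ

(p, yxyyy, Z)
  ε-move, top Z: go to p, push EDZ → (p, yxyyy, EDZ)
  read y, top E: go to q, push EE → (q, xyyy, EEDZ)
  read x, top E: go to p, push EE → (p, yyy, EEEDZ)
  read y, top E: go to q, push EE → (q, yy, EEEEDZ)
  read y, top E: go to r, push ε → (r, y, EEEDZ)
  read y, top E: go to p, push AD → (p, ε, ADEEDZ)
All input consumed in state p with stack ADEEDZ.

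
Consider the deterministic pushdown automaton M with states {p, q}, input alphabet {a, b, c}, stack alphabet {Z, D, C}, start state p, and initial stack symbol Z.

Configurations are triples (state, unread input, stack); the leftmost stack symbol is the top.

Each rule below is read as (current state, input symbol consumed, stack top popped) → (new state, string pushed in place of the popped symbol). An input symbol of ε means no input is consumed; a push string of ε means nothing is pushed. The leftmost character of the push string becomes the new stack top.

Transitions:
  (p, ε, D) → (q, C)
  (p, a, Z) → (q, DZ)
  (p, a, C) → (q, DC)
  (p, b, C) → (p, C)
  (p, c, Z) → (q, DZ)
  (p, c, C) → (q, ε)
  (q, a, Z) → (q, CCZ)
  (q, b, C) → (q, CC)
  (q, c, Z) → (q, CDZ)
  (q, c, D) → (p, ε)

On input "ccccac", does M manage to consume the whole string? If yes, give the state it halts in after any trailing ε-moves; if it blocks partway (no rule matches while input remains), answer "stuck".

(p, ccccac, Z) ⊢ (q, cccac, DZ) ⊢ (p, ccac, Z) ⊢ (q, cac, DZ) ⊢ (p, ac, Z) ⊢ (q, c, DZ) ⊢ (p, ε, Z)
All input consumed; M is in state p.

p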